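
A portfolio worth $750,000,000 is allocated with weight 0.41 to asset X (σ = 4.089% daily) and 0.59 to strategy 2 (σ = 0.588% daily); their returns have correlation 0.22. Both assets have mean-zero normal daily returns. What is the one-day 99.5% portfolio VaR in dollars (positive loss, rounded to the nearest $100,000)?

$34,500,000

σ_p² = 0.41²·4.089² + 0.59²·0.588² + 2·0.22·0.41·0.59·4.089·0.588 = 3.1869 (%²).
σ_p = √3.1869 = 1.785%.
At 99.5%, z = 2.576.
VaR = 2.576 × 1.785% = 4.598%; on $750,000,000 that is $34,485,000.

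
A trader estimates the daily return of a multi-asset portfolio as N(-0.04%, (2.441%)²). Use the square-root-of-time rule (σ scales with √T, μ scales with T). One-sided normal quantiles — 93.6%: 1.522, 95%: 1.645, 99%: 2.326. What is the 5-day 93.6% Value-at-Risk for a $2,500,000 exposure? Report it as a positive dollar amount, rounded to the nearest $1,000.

$213,000

σ_{5d} = 2.441% × √5 = 5.458%; μ_{5d} = 5 × -0.04% = -0.200%.
VaR = −(-0.200%) + 1.522 × 5.458% = 8.507%.
On $2,500,000: 0.08507 × $2,500,000 = $212,675.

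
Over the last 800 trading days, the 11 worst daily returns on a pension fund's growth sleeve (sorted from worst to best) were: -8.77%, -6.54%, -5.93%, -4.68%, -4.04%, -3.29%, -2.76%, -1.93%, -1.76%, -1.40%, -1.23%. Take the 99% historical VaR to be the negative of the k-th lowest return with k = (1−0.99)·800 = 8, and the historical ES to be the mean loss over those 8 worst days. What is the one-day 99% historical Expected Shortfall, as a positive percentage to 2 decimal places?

4.74%

The 8 worst returns sum to -37.94%.
ES = −(-37.94%) / 8 = 4.7425% ≈ 4.74%.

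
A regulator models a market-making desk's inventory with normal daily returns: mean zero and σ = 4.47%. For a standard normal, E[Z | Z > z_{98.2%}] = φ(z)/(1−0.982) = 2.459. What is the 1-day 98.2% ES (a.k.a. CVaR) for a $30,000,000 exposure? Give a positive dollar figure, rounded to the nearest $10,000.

ES = 4.47% × 2.459 = 10.992%.
On $30,000,000: 0.10992 × $30,000,000 = $3,297,600.

$3,300,000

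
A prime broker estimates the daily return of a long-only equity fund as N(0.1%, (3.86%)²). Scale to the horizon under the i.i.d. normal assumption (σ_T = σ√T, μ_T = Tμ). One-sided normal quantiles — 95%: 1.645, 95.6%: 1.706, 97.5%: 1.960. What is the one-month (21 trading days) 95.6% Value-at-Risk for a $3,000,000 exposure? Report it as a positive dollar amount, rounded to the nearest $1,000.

$842,000

σ_{21d} = 3.86% × √21 = 17.689%; μ_{21d} = 21 × 0.1% = 2.100%.
VaR = −(2.100%) + 1.706 × 17.689% = 28.077%.
On $3,000,000: 0.28077 × $3,000,000 = $842,310.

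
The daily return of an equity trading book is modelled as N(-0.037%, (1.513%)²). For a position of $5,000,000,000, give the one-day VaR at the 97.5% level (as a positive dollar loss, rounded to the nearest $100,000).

At 97.5% one-sided, z = 1.960.
VaR = −μ + z·σ = −(-0.037%) + 1.960 × 1.513% = 3.002%.
On $5,000,000,000: 0.03002 × $5,000,000,000 = $150,100,000.

$150,100,000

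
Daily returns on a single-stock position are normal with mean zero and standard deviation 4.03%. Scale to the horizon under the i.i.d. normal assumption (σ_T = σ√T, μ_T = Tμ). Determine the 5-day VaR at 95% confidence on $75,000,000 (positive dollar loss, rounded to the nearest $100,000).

$11,100,000

At 95%, z = 1.645.
σ_{5d} = 4.03% × √5 = 9.011%.
VaR = 1.645 × 9.011% = 14.823%.
On $75,000,000: 0.14823 × $75,000,000 = $11,117,250.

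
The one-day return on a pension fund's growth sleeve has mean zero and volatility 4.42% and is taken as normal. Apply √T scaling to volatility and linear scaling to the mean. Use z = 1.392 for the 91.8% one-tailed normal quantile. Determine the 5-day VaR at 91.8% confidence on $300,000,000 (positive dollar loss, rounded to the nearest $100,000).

$41,300,000

σ_{5d} = 4.42% × √5 = 9.883%.
VaR = 1.392 × 9.883% = 13.757%.
On $300,000,000: 0.13757 × $300,000,000 = $41,271,000.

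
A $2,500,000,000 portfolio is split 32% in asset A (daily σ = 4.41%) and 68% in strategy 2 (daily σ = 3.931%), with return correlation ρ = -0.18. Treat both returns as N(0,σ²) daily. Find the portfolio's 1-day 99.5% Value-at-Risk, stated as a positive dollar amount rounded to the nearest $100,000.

$179,600,000

σ_p² = 0.32²·4.41² + 0.68²·3.931² + 2·-0.18·0.32·0.68·4.41·3.931 = 7.7788 (%²).
σ_p = √7.7788 = 2.789%.
At 99.5%, z = 2.576.
VaR = 2.576 × 2.789% = 7.184%; on $2,500,000,000 that is $179,600,000.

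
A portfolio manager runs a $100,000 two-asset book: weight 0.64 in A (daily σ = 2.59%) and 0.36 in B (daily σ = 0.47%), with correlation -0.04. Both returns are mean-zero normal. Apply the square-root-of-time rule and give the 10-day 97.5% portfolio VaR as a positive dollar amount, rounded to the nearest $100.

$10,300

σ_p = √(0.64²·2.59² + 0.36²·0.47² + 2·-0.04·0.64·0.36·2.59·0.47) = 1.659%.
σ_{10d} = 1.659% × √10 = 5.246%.
z(97.5%) = 1.960.
VaR = 1.960 × 5.246% = 10.282%; on $100,000 that is $10,282.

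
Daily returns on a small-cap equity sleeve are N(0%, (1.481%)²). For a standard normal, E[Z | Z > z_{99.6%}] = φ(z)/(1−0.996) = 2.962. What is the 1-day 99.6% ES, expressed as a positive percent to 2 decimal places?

ES = 1.481% × 2.962 = 4.387%.

4.39%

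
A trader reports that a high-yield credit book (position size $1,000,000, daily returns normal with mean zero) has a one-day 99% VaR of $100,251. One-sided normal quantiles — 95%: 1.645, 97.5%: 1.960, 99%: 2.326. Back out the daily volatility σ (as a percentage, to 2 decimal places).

4.31%

VaR as a fraction: $100,251 / $1,000,000 = 10.025%.
σ = VaR / z = 10.025% / 2.326 = 4.310%.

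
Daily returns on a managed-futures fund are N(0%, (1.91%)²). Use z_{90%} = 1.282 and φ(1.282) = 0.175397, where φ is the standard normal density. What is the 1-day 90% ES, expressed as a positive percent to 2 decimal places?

3.35%

Tail multiplier: φ(z)/(1−α) = 0.175397 / 0.1 = 1.754.
ES = 1.91% × 1.754 = 3.350%.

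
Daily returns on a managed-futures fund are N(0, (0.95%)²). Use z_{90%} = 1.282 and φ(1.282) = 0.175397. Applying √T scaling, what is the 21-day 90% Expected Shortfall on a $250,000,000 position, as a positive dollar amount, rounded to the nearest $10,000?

σ_{21d} = 0.95% × √21 = 4.353%.
ES multiplier = φ(z)/(1−α) = 0.175397/0.1 = 1.754.
ES = 4.353% × 1.754 = 7.635%; on $250,000,000: $19,087,500.

$19,090,000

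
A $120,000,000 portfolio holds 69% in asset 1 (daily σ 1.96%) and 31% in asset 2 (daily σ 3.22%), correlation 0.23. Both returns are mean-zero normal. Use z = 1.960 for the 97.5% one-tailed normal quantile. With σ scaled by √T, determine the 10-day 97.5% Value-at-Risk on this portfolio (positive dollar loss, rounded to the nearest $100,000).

σ_p = √(0.69²·1.96² + 0.31²·3.22² + 2·0.23·0.69·0.31·1.96·3.22) = 1.856%.
σ_{10d} = 1.856% × √10 = 5.869%.
VaR = 1.960 × 5.869% = 11.503%; on $120,000,000 that is $13,803,600.

$13,800,000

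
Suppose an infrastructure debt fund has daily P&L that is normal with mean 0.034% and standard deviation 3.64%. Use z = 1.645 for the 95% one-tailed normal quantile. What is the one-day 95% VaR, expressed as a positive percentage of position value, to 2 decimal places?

5.95%

VaR = −μ + z·σ = −(0.034%) + 1.645 × 3.64% = 5.954%.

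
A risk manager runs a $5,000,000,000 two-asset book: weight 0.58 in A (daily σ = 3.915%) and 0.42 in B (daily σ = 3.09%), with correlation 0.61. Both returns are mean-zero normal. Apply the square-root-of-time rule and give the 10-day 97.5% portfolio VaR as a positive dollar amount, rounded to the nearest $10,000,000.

$1,000,000,000

σ_p = √(0.58²·3.915² + 0.42²·3.09² + 2·0.61·0.58·0.42·3.915·3.09) = 3.230%.
σ_{10d} = 3.230% × √10 = 10.214%.
z(97.5%) = 1.960.
VaR = 1.960 × 10.214% = 20.019%; on $5,000,000,000 that is $1,000,950,000.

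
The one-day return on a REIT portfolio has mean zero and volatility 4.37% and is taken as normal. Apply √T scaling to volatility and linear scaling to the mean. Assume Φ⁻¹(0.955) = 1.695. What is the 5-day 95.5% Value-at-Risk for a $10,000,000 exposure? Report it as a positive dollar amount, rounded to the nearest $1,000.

$1,656,000

σ_{5d} = 4.37% × √5 = 9.772%.
VaR = 1.695 × 9.772% = 16.564%.
On $10,000,000: 0.16564 × $10,000,000 = $1,656,400.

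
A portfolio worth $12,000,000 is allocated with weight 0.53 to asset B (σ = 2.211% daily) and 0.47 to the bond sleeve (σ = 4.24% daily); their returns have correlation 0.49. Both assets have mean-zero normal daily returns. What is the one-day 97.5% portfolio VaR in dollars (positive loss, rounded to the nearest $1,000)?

σ_p² = 0.53²·2.211² + 0.47²·4.24² + 2·0.49·0.53·0.47·2.211·4.24 = 7.6330 (%²).
σ_p = √7.6330 = 2.763%.
At 97.5%, z = 1.960.
VaR = 1.960 × 2.763% = 5.415%; on $12,000,000 that is $649,800.

$650,000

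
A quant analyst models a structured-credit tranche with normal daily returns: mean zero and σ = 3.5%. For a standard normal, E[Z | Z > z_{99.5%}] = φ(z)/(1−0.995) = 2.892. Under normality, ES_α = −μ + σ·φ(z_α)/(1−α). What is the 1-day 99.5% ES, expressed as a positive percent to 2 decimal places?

ES = 3.5% × 2.892 = 10.122%.

10.12%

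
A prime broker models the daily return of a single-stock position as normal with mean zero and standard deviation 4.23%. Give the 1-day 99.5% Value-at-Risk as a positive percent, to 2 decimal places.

At 99.5% one-sided, z = 2.576.
VaR = z·σ = 2.576 × 4.23% = 10.896%.

10.90%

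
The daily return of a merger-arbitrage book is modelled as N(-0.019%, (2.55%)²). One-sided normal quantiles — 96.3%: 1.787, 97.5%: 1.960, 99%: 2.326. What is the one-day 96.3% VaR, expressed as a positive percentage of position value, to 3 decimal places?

4.576%

VaR = −μ + z·σ = −(-0.019%) + 1.787 × 2.55% = 4.576%.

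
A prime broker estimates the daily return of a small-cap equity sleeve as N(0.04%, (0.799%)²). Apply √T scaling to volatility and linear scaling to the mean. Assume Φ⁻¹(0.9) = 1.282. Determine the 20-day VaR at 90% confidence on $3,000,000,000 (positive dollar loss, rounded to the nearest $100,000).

$113,400,000

σ_{20d} = 0.799% × √20 = 3.573%; μ_{20d} = 20 × 0.04% = 0.800%.
VaR = −(0.800%) + 1.282 × 3.573% = 3.781%.
On $3,000,000,000: 0.03781 × $3,000,000,000 = $113,430,000.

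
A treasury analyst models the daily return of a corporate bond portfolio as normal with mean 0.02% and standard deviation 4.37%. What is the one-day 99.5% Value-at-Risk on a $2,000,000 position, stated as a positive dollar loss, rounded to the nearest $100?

At 99.5% one-sided, z = 2.576.
VaR = −μ + z·σ = −(0.02%) + 2.576 × 4.37% = 11.237%.
On $2,000,000: 0.11237 × $2,000,000 = $224,740.

$224,700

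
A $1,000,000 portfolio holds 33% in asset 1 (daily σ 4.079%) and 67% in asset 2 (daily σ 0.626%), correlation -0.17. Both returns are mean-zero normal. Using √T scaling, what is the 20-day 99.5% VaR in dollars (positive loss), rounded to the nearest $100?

σ_p = √(0.33²·4.079² + 0.67²·0.626² + 2·-0.17·0.33·0.67·4.079·0.626) = 1.340%.
σ_{20d} = 1.340% × √20 = 5.993%.
z(99.5%) = 2.576.
VaR = 2.576 × 5.993% = 15.438%; on $1,000,000 that is $154,380.

$154,400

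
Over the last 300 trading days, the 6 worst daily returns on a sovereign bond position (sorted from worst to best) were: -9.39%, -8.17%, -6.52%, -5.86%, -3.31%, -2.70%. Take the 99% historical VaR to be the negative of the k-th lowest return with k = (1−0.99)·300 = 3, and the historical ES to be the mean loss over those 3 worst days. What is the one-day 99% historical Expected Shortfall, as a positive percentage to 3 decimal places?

8.027%

The 3 worst returns sum to -24.08%.
ES = −(-24.08%) / 3 = 8.0266…% ≈ 8.027%.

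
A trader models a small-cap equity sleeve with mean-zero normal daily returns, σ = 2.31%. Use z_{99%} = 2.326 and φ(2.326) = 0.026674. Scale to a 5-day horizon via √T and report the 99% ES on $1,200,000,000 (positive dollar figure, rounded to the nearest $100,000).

σ_{5d} = 2.31% × √5 = 5.165%.
ES multiplier = φ(z)/(1−α) = 0.026674/0.01 = 2.667.
ES = 5.165% × 2.667 = 13.775%; on $1,200,000,000: $165,300,000.

$165,300,000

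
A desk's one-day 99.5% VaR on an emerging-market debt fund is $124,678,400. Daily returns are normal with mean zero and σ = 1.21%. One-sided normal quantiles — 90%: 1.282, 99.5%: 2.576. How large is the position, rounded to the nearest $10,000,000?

VaR as a fraction of value: z·σ = 2.576 × 1.21% = 3.11696%.
Position = $124,678,400 / 0.0311696 = $4,000,000,000.

$4,000,000,000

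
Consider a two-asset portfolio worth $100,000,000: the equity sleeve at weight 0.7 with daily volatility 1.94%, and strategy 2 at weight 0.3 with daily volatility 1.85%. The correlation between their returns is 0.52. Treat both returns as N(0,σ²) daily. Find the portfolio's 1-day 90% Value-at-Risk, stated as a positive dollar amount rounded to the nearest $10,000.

σ_p² = 0.7²·1.94² + 0.3²·1.85² + 2·0.52·0.7·0.3·1.94·1.85 = 2.9360 (%²).
σ_p = √2.9360 = 1.713%.
At 90%, z = 1.282.
VaR = 1.282 × 1.713% = 2.196%; on $100,000,000 that is $2,196,000.

$2,200,000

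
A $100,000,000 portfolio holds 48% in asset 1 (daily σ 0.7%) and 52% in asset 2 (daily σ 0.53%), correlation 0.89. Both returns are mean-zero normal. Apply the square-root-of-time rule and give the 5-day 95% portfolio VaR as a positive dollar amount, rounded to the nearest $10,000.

$2,190,000

σ_p = √(0.48²·0.7² + 0.52²·0.53² + 2·0.89·0.48·0.52·0.7·0.53) = 0.595%.
σ_{5d} = 0.595% × √5 = 1.330%.
z(95%) = 1.645.
VaR = 1.645 × 1.330% = 2.188%; on $100,000,000 that is $2,188,000.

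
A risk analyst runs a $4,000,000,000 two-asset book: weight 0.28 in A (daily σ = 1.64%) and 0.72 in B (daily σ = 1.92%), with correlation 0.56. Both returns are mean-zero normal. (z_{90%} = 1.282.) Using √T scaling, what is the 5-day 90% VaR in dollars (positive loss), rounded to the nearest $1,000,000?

σ_p = √(0.28²·1.64² + 0.72²·1.92² + 2·0.56·0.28·0.72·1.64·1.92) = 1.683%.
σ_{5d} = 1.683% × √5 = 3.763%.
VaR = 1.282 × 3.763% = 4.824%; on $4,000,000,000 that is $192,960,000.

$193,000,000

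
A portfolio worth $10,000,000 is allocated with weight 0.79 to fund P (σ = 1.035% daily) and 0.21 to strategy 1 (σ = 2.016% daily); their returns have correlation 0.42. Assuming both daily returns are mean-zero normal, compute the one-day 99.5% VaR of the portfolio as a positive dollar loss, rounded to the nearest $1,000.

$275,000

σ_p² = 0.79²·1.035² + 0.21²·2.016² + 2·0.42·0.79·0.21·1.035·2.016 = 1.1386 (%²).
σ_p = √1.1386 = 1.067%.
At 99.5%, z = 2.576.
VaR = 2.576 × 1.067% = 2.749%; on $10,000,000 that is $274,900.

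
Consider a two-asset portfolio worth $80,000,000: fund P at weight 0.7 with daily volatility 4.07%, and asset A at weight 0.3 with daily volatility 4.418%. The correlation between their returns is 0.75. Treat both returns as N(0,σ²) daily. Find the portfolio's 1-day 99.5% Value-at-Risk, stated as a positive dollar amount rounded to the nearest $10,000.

σ_p² = 0.7²·4.07² + 0.3²·4.418² + 2·0.75·0.7·0.3·4.07·4.418 = 15.5376 (%²).
σ_p = √15.5376 = 3.942%.
At 99.5%, z = 2.576.
VaR = 2.576 × 3.942% = 10.155%; on $80,000,000 that is $8,124,000.

$8,120,000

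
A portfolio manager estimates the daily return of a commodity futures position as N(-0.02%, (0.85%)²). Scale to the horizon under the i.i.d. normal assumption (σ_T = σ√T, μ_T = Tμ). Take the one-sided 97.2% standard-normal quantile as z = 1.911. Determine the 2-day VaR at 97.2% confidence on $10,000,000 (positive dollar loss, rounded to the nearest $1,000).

$234,000

σ_{2d} = 0.85% × √2 = 1.202%; μ_{2d} = 2 × -0.02% = -0.040%.
VaR = −(-0.040%) + 1.911 × 1.202% = 2.337%.
On $10,000,000: 0.02337 × $10,000,000 = $233,700.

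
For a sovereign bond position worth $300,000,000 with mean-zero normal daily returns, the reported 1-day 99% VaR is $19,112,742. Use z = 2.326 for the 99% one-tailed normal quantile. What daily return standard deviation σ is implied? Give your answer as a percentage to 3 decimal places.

2.739%

VaR as a fraction: $19,112,742 / $300,000,000 = 6.371%.
σ = VaR / z = 6.371% / 2.326 = 2.739%.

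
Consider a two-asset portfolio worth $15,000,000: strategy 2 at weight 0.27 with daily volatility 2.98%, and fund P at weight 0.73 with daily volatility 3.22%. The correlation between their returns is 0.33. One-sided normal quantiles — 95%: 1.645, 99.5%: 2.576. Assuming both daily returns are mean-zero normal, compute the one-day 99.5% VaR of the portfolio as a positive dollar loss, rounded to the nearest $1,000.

$1,053,000

σ_p² = 0.27²·2.98² + 0.73²·3.22² + 2·0.33·0.27·0.73·2.98·3.22 = 7.4210 (%²).
σ_p = √7.4210 = 2.724%.
VaR = 2.576 × 2.724% = 7.017%; on $15,000,000 that is $1,052,550.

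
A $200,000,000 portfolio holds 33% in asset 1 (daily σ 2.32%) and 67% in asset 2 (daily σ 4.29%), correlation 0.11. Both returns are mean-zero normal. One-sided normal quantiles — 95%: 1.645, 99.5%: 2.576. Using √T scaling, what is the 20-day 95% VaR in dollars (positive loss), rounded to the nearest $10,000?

$44,950,000

σ_p = √(0.33²·2.32² + 0.67²·4.29² + 2·0.11·0.33·0.67·2.32·4.29) = 3.055%.
σ_{20d} = 3.055% × √20 = 13.662%.
VaR = 1.645 × 13.662% = 22.474%; on $200,000,000 that is $44,948,000.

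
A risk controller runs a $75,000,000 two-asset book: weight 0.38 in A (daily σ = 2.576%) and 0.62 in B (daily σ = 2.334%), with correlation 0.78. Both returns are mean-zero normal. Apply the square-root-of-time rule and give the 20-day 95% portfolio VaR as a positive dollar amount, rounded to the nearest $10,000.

$12,660,000

σ_p = √(0.38²·2.576² + 0.62²·2.334² + 2·0.78·0.38·0.62·2.576·2.334) = 2.294%.
σ_{20d} = 2.294% × √20 = 10.259%.
z(95%) = 1.645.
VaR = 1.645 × 10.259% = 16.876%; on $75,000,000 that is $12,657,000.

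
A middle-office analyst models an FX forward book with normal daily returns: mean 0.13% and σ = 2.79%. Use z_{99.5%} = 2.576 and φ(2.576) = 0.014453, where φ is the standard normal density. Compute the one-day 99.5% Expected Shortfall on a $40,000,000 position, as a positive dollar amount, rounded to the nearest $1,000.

Tail multiplier: φ(z)/(1−α) = 0.014453 / 0.005 = 2.891.
ES = −(0.13%) + 2.79% × 2.891 = 7.936%.
On $40,000,000: 0.07936 × $40,000,000 = $3,174,400.

$3,174,000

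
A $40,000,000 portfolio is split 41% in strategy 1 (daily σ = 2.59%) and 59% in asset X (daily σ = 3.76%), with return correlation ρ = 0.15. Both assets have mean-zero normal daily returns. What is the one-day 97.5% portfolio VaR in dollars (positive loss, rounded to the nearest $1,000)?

$2,038,000

σ_p² = 0.41²·2.59² + 0.59²·3.76² + 2·0.15·0.41·0.59·2.59·3.76 = 6.7556 (%²).
σ_p = √6.7556 = 2.599%.
At 97.5%, z = 1.960.
VaR = 1.960 × 2.599% = 5.094%; on $40,000,000 that is $2,037,600.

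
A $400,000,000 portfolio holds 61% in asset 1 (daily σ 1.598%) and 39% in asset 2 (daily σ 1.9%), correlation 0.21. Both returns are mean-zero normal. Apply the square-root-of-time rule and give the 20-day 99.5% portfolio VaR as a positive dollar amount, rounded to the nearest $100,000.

σ_p = √(0.61²·1.598² + 0.39²·1.9² + 2·0.21·0.61·0.39·1.598·1.9) = 1.343%.
σ_{20d} = 1.343% × √20 = 6.006%.
z(99.5%) = 2.576.
VaR = 2.576 × 6.006% = 15.471%; on $400,000,000 that is $61,884,000.

$61,900,000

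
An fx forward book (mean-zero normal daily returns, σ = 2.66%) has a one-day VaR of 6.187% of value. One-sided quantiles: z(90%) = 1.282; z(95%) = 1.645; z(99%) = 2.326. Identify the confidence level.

99%

Implied z = VaR/σ = 6.187 / 2.66 = 2.326.
This matches z(99%) = 2.326.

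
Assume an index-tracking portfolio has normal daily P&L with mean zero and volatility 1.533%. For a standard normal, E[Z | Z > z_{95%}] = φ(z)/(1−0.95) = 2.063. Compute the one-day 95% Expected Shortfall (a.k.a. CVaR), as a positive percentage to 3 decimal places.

ES = 1.533% × 2.063 = 3.163%.

3.163%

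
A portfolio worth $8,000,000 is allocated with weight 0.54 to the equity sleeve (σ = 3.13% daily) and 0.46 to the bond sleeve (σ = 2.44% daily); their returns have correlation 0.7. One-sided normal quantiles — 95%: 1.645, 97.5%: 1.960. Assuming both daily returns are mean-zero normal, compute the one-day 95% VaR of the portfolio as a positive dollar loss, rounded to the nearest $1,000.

$342,000

σ_p² = 0.54²·3.13² + 0.46²·2.44² + 2·0.7·0.54·0.46·3.13·2.44 = 6.7725 (%²).
σ_p = √6.7725 = 2.602%.
VaR = 1.645 × 2.602% = 4.280%; on $8,000,000 that is $342,400.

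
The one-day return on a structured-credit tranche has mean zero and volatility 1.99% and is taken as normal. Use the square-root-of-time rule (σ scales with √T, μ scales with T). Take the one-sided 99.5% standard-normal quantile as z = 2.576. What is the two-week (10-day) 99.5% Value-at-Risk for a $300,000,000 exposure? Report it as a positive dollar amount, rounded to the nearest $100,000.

$48,600,000

σ_{10d} = 1.99% × √10 = 6.293%.
VaR = 2.576 × 6.293% = 16.211%.
On $300,000,000: 0.16211 × $300,000,000 = $48,633,000.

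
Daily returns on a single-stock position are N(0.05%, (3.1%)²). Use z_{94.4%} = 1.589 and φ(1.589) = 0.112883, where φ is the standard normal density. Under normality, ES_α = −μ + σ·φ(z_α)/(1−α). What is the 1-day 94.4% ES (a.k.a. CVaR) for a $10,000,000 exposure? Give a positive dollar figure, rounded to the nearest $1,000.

Tail multiplier: φ(z)/(1−α) = 0.112883 / 0.056 = 2.016.
ES = −(0.05%) + 3.1% × 2.016 = 6.200%.
On $10,000,000: 0.06200 × $10,000,000 = $620,000.

$620,000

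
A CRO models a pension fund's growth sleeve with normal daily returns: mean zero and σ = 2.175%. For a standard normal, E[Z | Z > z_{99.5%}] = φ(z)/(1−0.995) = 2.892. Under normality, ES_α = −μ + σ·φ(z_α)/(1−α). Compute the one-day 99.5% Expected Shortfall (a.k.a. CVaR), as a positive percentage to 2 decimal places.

6.29%

ES = 2.175% × 2.892 = 6.290%.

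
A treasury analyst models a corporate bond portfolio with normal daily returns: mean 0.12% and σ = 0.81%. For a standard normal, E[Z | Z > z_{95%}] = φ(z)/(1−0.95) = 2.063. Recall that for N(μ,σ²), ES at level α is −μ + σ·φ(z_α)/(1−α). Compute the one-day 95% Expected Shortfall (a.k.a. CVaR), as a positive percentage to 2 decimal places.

1.55%

ES = −(0.12%) + 0.81% × 2.063 = 1.551%.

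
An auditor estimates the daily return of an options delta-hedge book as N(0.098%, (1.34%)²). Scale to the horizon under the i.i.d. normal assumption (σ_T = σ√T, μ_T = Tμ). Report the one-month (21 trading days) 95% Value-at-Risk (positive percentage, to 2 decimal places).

At 95%, z = 1.645.
σ_{21d} = 1.34% × √21 = 6.141%; μ_{21d} = 21 × 0.098% = 2.058%.
VaR = −(2.058%) + 1.645 × 6.141% = 8.044%.

8.04%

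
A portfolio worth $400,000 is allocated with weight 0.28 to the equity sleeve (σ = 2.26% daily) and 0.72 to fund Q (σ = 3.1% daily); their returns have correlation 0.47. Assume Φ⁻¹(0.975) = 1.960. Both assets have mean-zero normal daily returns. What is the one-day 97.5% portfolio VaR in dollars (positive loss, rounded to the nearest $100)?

$20,300

σ_p² = 0.28²·2.26² + 0.72²·3.1² + 2·0.47·0.28·0.72·2.26·3.1 = 6.7099 (%²).
σ_p = √6.7099 = 2.590%.
VaR = 1.960 × 2.590% = 5.076%; on $400,000 that is $20,304.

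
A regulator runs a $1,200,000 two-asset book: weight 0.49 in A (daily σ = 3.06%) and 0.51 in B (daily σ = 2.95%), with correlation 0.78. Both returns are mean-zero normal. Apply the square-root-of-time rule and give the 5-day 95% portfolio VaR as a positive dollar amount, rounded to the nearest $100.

$125,100

σ_p = √(0.49²·3.06² + 0.51²·2.95² + 2·0.78·0.49·0.51·3.06·2.95) = 2.834%.
σ_{5d} = 2.834% × √5 = 6.337%.
z(95%) = 1.645.
VaR = 1.645 × 6.337% = 10.424%; on $1,200,000 that is $125,088.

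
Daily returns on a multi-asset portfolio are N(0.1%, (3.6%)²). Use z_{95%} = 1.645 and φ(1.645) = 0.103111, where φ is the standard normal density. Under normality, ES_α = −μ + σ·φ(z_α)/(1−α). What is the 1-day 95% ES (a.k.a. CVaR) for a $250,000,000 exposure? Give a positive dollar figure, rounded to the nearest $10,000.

Tail multiplier: φ(z)/(1−α) = 0.103111 / 0.05 = 2.062.
ES = −(0.1%) + 3.6% × 2.062 = 7.323%.
On $250,000,000: 0.07323 × $250,000,000 = $18,307,500.

$18,310,000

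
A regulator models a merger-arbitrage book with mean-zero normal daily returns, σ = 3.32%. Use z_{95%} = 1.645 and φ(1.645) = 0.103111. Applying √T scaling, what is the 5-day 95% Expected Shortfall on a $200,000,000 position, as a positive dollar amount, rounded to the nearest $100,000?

σ_{5d} = 3.32% × √5 = 7.424%.
ES multiplier = φ(z)/(1−α) = 0.103111/0.05 = 2.062.
ES = 7.424% × 2.062 = 15.308%; on $200,000,000: $30,616,000.

$30,600,000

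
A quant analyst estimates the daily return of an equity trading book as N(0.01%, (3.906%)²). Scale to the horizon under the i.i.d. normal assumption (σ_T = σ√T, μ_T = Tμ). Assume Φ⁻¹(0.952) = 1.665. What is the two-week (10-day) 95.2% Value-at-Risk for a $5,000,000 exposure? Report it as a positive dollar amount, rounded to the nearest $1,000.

$1,023,000

σ_{10d} = 3.906% × √10 = 12.352%; μ_{10d} = 10 × 0.01% = 0.100%.
VaR = −(0.100%) + 1.665 × 12.352% = 20.466%.
On $5,000,000: 0.20466 × $5,000,000 = $1,023,300.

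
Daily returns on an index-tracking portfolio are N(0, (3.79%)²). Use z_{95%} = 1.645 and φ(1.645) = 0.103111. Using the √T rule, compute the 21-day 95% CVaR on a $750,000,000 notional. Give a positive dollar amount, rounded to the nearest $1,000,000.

$269,000,000

σ_{21d} = 3.79% × √21 = 17.368%.
ES multiplier = φ(z)/(1−α) = 0.103111/0.05 = 2.062.
ES = 17.368% × 2.062 = 35.813%; on $750,000,000: $268,597,500.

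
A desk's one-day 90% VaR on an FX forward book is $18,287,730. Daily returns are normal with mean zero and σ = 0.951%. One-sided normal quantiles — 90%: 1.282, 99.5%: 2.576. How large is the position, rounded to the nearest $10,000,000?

VaR as a fraction of value: z·σ = 1.282 × 0.951% = 1.21918%.
Position = $18,287,730 / 0.0121918 = $1,500,000,000.

$1,500,000,000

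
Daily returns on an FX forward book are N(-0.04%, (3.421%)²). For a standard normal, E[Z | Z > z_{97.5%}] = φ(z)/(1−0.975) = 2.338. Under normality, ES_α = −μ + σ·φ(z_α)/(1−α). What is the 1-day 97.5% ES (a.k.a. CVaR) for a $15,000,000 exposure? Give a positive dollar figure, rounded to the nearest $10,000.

$1,210,000

ES = −(-0.04%) + 3.421% × 2.338 = 8.038%.
On $15,000,000: 0.08038 × $15,000,000 = $1,205,700.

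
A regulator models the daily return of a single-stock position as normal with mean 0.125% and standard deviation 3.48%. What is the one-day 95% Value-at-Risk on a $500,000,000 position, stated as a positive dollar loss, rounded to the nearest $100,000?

$28,000,000

At 95% one-sided, z = 1.645.
VaR = −μ + z·σ = −(0.125%) + 1.645 × 3.48% = 5.600%.
On $500,000,000: 0.05600 × $500,000,000 = $28,000,000.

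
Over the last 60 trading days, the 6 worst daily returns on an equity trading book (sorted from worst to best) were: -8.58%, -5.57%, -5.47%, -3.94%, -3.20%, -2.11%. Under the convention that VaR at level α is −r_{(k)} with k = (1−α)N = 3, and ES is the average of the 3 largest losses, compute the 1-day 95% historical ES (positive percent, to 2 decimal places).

The 3 worst returns sum to -19.62%.
ES = −(-19.62%) / 3 = 6.54%.

6.54%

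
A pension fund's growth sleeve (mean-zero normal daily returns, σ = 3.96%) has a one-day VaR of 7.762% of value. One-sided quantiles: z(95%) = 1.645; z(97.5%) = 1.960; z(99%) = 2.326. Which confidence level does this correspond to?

Implied z = VaR/σ = 7.762 / 3.96 = 1.960.
This matches z(97.5%) = 1.960.

97.5%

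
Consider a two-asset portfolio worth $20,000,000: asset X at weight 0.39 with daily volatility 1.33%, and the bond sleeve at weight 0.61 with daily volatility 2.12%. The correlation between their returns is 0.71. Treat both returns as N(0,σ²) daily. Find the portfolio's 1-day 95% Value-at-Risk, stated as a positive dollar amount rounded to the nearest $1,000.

σ_p² = 0.39²·1.33² + 0.61²·2.12² + 2·0.71·0.39·0.61·1.33·2.12 = 2.8939 (%²).
σ_p = √2.8939 = 1.701%.
At 95%, z = 1.645.
VaR = 1.645 × 1.701% = 2.798%; on $20,000,000 that is $559,600.

$560,000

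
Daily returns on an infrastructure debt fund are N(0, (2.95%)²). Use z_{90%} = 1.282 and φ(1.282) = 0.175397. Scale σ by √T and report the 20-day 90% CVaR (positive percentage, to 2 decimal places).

σ_{20d} = 2.95% × √20 = 13.193%.
ES multiplier = φ(z)/(1−α) = 0.175397/0.1 = 1.754.
ES = 13.193% × 1.754 = 23.141%.

23.14%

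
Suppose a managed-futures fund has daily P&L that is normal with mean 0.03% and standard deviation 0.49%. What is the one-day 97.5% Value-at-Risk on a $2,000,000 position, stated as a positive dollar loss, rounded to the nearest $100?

At 97.5% one-sided, z = 1.960.
VaR = −μ + z·σ = −(0.03%) + 1.960 × 0.49% = 0.930%.
On $2,000,000: 0.00930 × $2,000,000 = $18,600.

$18,600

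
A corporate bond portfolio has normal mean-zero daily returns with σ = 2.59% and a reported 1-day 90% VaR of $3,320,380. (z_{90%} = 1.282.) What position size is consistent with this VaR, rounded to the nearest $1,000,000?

VaR as a fraction of value: z·σ = 1.282 × 2.59% = 3.32038%.
Position = $3,320,380 / 0.0332038 = $100,000,000.

$100,000,000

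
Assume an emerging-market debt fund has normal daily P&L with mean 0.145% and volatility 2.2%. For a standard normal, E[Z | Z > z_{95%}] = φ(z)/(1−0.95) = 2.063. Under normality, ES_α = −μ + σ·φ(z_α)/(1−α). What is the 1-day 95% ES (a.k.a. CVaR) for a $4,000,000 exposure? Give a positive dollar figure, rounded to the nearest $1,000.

$176,000

ES = −(0.145%) + 2.2% × 2.063 = 4.394%.
On $4,000,000: 0.04394 × $4,000,000 = $175,760.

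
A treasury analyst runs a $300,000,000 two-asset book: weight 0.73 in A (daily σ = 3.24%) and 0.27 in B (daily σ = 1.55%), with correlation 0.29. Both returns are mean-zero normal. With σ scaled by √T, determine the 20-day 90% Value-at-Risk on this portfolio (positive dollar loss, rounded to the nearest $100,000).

$43,300,000

σ_p = √(0.73²·3.24² + 0.27²·1.55² + 2·0.29·0.73·0.27·3.24·1.55) = 2.519%.
σ_{20d} = 2.519% × √20 = 11.265%.
z(90%) = 1.282.
VaR = 1.282 × 11.265% = 14.442%; on $300,000,000 that is $43,326,000.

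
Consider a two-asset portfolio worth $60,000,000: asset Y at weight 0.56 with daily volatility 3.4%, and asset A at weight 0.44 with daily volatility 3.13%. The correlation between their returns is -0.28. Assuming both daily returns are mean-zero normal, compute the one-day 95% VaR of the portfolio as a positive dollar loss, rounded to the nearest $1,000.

σ_p² = 0.56²·3.4² + 0.44²·3.13² + 2·-0.28·0.56·0.44·3.4·3.13 = 4.0535 (%²).
σ_p = √4.0535 = 2.013%.
At 95%, z = 1.645.
VaR = 1.645 × 2.013% = 3.311%; on $60,000,000 that is $1,986,600.

$1,987,000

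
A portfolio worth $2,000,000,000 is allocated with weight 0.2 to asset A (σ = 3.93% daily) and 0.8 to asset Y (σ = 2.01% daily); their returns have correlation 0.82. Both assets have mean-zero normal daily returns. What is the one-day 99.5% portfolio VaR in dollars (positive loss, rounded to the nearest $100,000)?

$118,300,000

σ_p² = 0.2²·3.93² + 0.8²·2.01² + 2·0.82·0.2·0.8·3.93·2.01 = 5.2762 (%²).
σ_p = √5.2762 = 2.297%.
At 99.5%, z = 2.576.
VaR = 2.576 × 2.297% = 5.917%; on $2,000,000,000 that is $118,340,000.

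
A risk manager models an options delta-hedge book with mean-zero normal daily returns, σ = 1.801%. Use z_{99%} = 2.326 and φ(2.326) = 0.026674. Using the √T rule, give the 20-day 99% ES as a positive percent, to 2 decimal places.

σ_{20d} = 1.801% × √20 = 8.054%.
ES multiplier = φ(z)/(1−α) = 0.026674/0.01 = 2.667.
ES = 8.054% × 2.667 = 21.480%.

21.48%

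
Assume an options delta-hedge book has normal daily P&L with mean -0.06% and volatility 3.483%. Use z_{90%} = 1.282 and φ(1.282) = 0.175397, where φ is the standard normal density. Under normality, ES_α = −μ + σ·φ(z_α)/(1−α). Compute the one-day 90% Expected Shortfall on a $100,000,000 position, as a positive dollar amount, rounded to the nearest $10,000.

Tail multiplier: φ(z)/(1−α) = 0.175397 / 0.1 = 1.754.
ES = −(-0.06%) + 3.483% × 1.754 = 6.169%.
On $100,000,000: 0.06169 × $100,000,000 = $6,169,000.

$6,170,000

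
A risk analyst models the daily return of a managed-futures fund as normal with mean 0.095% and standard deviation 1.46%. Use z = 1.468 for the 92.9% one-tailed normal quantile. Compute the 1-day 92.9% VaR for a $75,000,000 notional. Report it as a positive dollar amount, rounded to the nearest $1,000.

$1,536,000

VaR = −μ + z·σ = −(0.095%) + 1.468 × 1.46% = 2.048%.
On $75,000,000: 0.02048 × $75,000,000 = $1,536,000.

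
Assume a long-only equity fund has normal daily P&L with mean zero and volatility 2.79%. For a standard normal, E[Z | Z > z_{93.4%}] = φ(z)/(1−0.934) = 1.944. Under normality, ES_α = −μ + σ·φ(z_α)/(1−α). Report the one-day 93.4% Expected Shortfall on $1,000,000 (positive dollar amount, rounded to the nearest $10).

ES = 2.79% × 1.944 = 5.424%.
On $1,000,000: 0.05424 × $1,000,000 = $54,240.

$54,240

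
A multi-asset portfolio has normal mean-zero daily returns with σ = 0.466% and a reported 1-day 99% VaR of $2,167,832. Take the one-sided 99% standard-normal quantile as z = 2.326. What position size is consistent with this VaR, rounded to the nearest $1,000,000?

VaR as a fraction of value: z·σ = 2.326 × 0.466% = 1.08392%.
Position = $2,167,832 / 0.0108392 = $200,000,000.

$200,000,000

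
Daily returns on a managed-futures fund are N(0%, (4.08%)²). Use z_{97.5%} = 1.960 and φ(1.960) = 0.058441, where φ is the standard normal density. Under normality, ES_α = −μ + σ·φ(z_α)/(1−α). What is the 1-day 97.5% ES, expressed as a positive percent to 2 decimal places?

Tail multiplier: φ(z)/(1−α) = 0.058441 / 0.025 = 2.338.
ES = 4.08% × 2.338 = 9.539%.

9.54%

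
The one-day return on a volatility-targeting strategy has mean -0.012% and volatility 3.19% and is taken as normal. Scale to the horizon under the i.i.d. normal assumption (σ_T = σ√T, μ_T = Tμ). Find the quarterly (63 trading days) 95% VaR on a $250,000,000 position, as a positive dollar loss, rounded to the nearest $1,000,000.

At 95%, z = 1.645.
σ_{63d} = 3.19% × √63 = 25.320%; μ_{63d} = 63 × -0.012% = -0.756%.
VaR = −(-0.756%) + 1.645 × 25.320% = 42.407%.
On $250,000,000: 0.42407 × $250,000,000 = $106,017,500.

$106,000,000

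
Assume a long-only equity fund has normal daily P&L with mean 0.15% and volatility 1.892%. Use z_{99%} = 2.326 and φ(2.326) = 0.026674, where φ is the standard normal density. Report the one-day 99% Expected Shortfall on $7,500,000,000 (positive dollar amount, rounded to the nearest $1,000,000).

Tail multiplier: φ(z)/(1−α) = 0.026674 / 0.01 = 2.667.
ES = −(0.15%) + 1.892% × 2.667 = 4.896%.
On $7,500,000,000: 0.04896 × $7,500,000,000 = $367,200,000.

$367,000,000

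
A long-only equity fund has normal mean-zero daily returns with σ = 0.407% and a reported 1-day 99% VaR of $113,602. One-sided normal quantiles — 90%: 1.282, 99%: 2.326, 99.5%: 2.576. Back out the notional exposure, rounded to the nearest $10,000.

$12,000,000

VaR as a fraction of value: z·σ = 2.326 × 0.407% = 0.946682%.
Position = $113,602 / 0.00946682 = $12,000,017.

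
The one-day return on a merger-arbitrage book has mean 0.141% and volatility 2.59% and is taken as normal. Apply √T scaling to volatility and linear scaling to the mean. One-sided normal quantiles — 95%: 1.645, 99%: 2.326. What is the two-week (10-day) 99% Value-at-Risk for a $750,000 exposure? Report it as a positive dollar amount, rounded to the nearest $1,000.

σ_{10d} = 2.59% × √10 = 8.190%; μ_{10d} = 10 × 0.141% = 1.410%.
VaR = −(1.410%) + 2.326 × 8.190% = 17.640%.
On $750,000: 0.17640 × $750,000 = $132,300.

$132,000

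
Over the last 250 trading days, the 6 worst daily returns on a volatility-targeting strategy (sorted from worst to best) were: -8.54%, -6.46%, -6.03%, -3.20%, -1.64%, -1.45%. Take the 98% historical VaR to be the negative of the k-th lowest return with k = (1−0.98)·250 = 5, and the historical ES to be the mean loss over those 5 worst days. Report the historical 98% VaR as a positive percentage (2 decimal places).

1.64%

k = 5; the 5th lowest return is -1.64%, so VaR = 1.64%.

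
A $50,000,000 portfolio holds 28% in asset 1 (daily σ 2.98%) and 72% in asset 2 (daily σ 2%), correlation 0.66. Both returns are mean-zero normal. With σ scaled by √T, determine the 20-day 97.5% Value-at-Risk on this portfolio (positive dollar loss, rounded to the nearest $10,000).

σ_p = √(0.28²·2.98² + 0.72²·2² + 2·0.66·0.28·0.72·2.98·2) = 2.087%.
σ_{20d} = 2.087% × √20 = 9.333%.
z(97.5%) = 1.960.
VaR = 1.960 × 9.333% = 18.293%; on $50,000,000 that is $9,146,500.

$9,150,000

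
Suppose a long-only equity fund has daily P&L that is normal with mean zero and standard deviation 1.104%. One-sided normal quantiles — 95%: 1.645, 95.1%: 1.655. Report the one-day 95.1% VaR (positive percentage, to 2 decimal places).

VaR = z·σ = 1.655 × 1.104% = 1.827%.

1.83%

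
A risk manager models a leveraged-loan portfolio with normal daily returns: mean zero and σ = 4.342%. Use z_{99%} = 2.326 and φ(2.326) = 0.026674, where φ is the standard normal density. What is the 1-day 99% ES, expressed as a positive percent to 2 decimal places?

Tail multiplier: φ(z)/(1−α) = 0.026674 / 0.01 = 2.667.
ES = 4.342% × 2.667 = 11.580%.

11.58%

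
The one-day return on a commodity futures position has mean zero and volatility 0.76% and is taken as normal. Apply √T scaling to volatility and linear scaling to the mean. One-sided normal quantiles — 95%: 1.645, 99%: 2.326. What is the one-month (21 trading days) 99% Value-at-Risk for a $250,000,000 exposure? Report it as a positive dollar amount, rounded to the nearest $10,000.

σ_{21d} = 0.76% × √21 = 3.483%.
VaR = 2.326 × 3.483% = 8.101%.
On $250,000,000: 0.08101 × $250,000,000 = $20,252,500.

$20,250,000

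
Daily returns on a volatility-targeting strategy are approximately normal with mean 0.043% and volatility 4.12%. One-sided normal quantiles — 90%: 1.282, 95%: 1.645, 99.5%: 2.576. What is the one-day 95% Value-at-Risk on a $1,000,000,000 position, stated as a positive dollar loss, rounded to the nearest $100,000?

$67,300,000

VaR = −μ + z·σ = −(0.043%) + 1.645 × 4.12% = 6.734%.
On $1,000,000,000: 0.06734 × $1,000,000,000 = $67,340,000.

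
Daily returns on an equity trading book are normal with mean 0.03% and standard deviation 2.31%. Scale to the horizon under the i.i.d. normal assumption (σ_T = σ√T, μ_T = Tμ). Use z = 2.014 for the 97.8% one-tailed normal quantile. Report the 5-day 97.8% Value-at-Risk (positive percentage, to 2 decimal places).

σ_{5d} = 2.31% × √5 = 5.165%; μ_{5d} = 5 × 0.03% = 0.150%.
VaR = −(0.150%) + 2.014 × 5.165% = 10.252%.

10.25%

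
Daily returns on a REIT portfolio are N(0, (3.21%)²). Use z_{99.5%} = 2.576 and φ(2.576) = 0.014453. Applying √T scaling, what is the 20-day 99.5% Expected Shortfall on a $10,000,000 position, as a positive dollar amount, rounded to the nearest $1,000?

σ_{20d} = 3.21% × √20 = 14.356%.
ES multiplier = φ(z)/(1−α) = 0.014453/0.005 = 2.891.
ES = 14.356% × 2.891 = 41.503%; on $10,000,000: $4,150,300.

$4,150,000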